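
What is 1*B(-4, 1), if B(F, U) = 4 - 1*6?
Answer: -2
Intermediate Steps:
B(F, U) = -2 (B(F, U) = 4 - 6 = -2)
1*B(-4, 1) = 1*(-2) = -2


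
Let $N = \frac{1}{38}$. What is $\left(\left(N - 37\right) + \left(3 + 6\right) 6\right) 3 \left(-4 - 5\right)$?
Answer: $- \frac{17469}{38} \approx -459.71$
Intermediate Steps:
$N = \frac{1}{38} \approx 0.026316$
$\left(\left(N - 37\right) + \left(3 + 6\right) 6\right) 3 \left(-4 - 5\right) = \left(\left(\frac{1}{38} - 37\right) + \left(3 + 6\right) 6\right) 3 \left(-4 - 5\right) = \left(- \frac{1405}{38} + 9 \cdot 6\right) 3 \left(-9\right) = \left(- \frac{1405}{38} + 54\right) \left(-27\right) = \frac{647}{38} \left(-27\right) = - \frac{17469}{38}$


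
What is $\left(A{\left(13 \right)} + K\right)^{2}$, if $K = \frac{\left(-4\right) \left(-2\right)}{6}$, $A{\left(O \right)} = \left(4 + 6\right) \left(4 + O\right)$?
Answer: $\frac{264196}{9} \approx 29355.0$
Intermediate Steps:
$A{\left(O \right)} = 40 + 10 O$ ($A{\left(O \right)} = 10 \left(4 + O\right) = 40 + 10 O$)
$K = \frac{4}{3}$ ($K = 8 \cdot \frac{1}{6} = \frac{4}{3} \approx 1.3333$)
$\left(A{\left(13 \right)} + K\right)^{2} = \left(\left(40 + 10 \cdot 13\right) + \frac{4}{3}\right)^{2} = \left(\left(40 + 130\right) + \frac{4}{3}\right)^{2} = \left(170 + \frac{4}{3}\right)^{2} = \left(\frac{514}{3}\right)^{2} = \frac{264196}{9}$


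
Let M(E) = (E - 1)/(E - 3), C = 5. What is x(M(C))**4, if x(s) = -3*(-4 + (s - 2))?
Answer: 20736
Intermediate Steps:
M(E) = (-1 + E)/(-3 + E)
x(s) = 18 - 3*s (x(s) = -3*(-4 + (-2 + s)) = -3*(-6 + s) = 18 - 3*s)
x(M(C))**4 = (18 - 3*(-1 + 5)/(-3 + 5))**4 = (18 - 3*4/2)**4 = (18 - 3*2)**4 = (18 - 6)**4 = 12**4 = 20736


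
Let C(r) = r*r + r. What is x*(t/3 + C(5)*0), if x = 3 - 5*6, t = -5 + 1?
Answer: 36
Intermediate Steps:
C(r) = r + r² (C(r) = r² + r = r + r²)
t = -4
x = -27 (x = 3 - 30 = -27)
x*(t/3 + C(5)*0) = -27*(-4/3 + (5*(1 + 5))*0) = -27*(-4*⅓ + (5*6)*0) = -27*(-4/3 + 30*0) = -27*(-4/3 + 0) = -27*(-4/3) = 36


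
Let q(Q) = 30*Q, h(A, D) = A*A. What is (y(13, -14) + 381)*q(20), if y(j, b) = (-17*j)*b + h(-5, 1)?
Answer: 2100000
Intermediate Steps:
h(A, D) = A²
y(j, b) = 25 - 17*b*j (y(j, b) = (-17*j)*b + (-5)² = -17*b*j + 25 = 25 - 17*b*j)
(y(13, -14) + 381)*q(20) = ((25 - 17*(-14)*13) + 381)*(30*20) = ((25 + 3094) + 381)*600 = (3119 + 381)*600 = 3500*600 = 2100000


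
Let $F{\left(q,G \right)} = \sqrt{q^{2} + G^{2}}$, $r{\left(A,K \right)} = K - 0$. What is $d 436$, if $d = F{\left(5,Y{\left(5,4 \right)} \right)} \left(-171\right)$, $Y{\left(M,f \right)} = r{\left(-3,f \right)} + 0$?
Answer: $- 74556 \sqrt{41} \approx -4.7739 \cdot 10^{5}$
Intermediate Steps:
$r{\left(A,K \right)} = K$ ($r{\left(A,K \right)} = K + 0 = K$)
$Y{\left(M,f \right)} = f$ ($Y{\left(M,f \right)} = f + 0 = f$)
$F{\left(q,G \right)} = \sqrt{G^{2} + q^{2}}$
$d = - 171 \sqrt{41}$ ($d = \sqrt{4^{2} + 5^{2}} \left(-171\right) = \sqrt{16 + 25} \left(-171\right) = \sqrt{41} \left(-171\right) = - 171 \sqrt{41} \approx -1094.9$)
$d 436 = - 171 \sqrt{41} \cdot 436 = - 74556 \sqrt{41}$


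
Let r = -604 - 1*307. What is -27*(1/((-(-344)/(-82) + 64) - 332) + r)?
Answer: 30500403/1240 ≈ 24597.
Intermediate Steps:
r = -911 (r = -604 - 307 = -911)
-27*(1/((-(-344)/(-82) + 64) - 332) + r) = -27*(1/((-(-344)/(-82) + 64) - 332) - 911) = -27*(1/((-(-344)*(-1)/82 + 64) - 332) - 911) = -27*(1/((-4*43/41 + 64) - 332) - 911) = -27*(1/((-172/41 + 64) - 332) - 911) = -27*(1/(2452/41 - 332) - 911) = -27*(1/(-11160/41) - 911) = -27*(-41/11160 - 911) = -27*(-10166801/11160) = 30500403/1240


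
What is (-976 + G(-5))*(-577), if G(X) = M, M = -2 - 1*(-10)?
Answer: 558536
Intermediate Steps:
M = 8 (M = -2 + 10 = 8)
G(X) = 8
(-976 + G(-5))*(-577) = (-976 + 8)*(-577) = -968*(-577) = 558536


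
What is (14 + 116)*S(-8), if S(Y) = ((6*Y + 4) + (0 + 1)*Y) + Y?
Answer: -7800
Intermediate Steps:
S(Y) = 4 + 8*Y (S(Y) = ((4 + 6*Y) + 1*Y) + Y = ((4 + 6*Y) + Y) + Y = (4 + 7*Y) + Y = 4 + 8*Y)
(14 + 116)*S(-8) = (14 + 116)*(4 + 8*(-8)) = 130*(4 - 64) = 130*(-60) = -7800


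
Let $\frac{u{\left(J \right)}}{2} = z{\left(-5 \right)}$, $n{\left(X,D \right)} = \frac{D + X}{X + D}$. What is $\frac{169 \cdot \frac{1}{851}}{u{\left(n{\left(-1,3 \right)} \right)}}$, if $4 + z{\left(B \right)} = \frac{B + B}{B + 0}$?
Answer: $- \frac{169}{3404} \approx -0.049647$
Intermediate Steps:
$z{\left(B \right)} = -2$ ($z{\left(B \right)} = -4 + \frac{B + B}{B + 0} = -4 + \frac{2 B}{B} = -4 + 2 = -2$)
$n{\left(X,D \right)} = 1$ ($n{\left(X,D \right)} = \frac{D + X}{D + X} = 1$)
$u{\left(J \right)} = -4$ ($u{\left(J \right)} = 2 \left(-2\right) = -4$)
$\frac{169 \cdot \frac{1}{851}}{u{\left(n{\left(-1,3 \right)} \right)}} = \frac{169 \cdot \frac{1}{851}}{-4} = 169 \cdot \frac{1}{851} \left(- \frac{1}{4}\right) = \frac{169}{851} \left(- \frac{1}{4}\right) = - \frac{169}{3404}$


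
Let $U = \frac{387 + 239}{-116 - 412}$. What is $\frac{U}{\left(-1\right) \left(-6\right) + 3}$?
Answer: $- \frac{313}{2376} \approx -0.13173$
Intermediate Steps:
$U = - \frac{313}{264}$ ($U = \frac{626}{-528} = 626 \left(- \frac{1}{528}\right) = - \frac{313}{264} \approx -1.1856$)
$\frac{U}{\left(-1\right) \left(-6\right) + 3} = - \frac{313}{264 \left(\left(-1\right) \left(-6\right) + 3\right)} = - \frac{313}{264 \left(6 + 3\right)} = - \frac{313}{264 \cdot 9} = \left(- \frac{313}{264}\right) \frac{1}{9} = - \frac{313}{2376}$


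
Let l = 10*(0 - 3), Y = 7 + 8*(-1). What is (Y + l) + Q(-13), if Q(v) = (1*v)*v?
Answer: 138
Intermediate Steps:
Q(v) = v² (Q(v) = v*v = v²)
Y = -1 (Y = 7 - 8 = -1)
l = -30 (l = 10*(-3) = -30)
(Y + l) + Q(-13) = (-1 - 30) + (-13)² = -31 + 169 = 138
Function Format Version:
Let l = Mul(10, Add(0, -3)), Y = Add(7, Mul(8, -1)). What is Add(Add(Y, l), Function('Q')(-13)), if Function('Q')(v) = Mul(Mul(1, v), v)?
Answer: 138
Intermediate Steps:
Function('Q')(v) = Pow(v, 2) (Function('Q')(v) = Mul(v, v) = Pow(v, 2))
Y = -1 (Y = Add(7, -8) = -1)
l = -30 (l = Mul(10, -3) = -30)
Add(Add(Y, l), Function('Q')(-13)) = Add(Add(-1, -30), Pow(-13, 2)) = Add(-31, 169) = 138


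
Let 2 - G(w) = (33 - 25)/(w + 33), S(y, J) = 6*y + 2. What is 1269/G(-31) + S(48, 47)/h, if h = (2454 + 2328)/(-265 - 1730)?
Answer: -1204243/1594 ≈ -755.49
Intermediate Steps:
S(y, J) = 2 + 6*y
G(w) = 2 - 8/(33 + w) (G(w) = 2 - (33 - 25)/(w + 33) = 2 - 8/(33 + w))
h = -1594/665 (h = 4782/(-1995) = 4782*(-1/1995) = -1594/665 ≈ -2.3970)
1269/G(-31) + S(48, 47)/h = 1269/((2*(29 - 31)/(33 - 31))) + (2 + 6*48)/(-1594/665) = 1269/((2*(-2)/2)) + (2 + 288)*(-665/1594) = 1269/((2*(½)*(-2))) + 290*(-665/1594) = 1269/(-2) - 96425/797 = 1269*(-½) - 96425/797 = -1269/2 - 96425/797 = -1204243/1594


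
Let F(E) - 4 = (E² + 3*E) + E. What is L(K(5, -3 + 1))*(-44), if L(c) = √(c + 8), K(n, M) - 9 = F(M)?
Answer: -44*√17 ≈ -181.42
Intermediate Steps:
F(E) = 4 + E² + 4*E (F(E) = 4 + ((E² + 3*E) + E) = 4 + (E² + 4*E) = 4 + E² + 4*E)
K(n, M) = 13 + M² + 4*M (K(n, M) = 9 + (4 + M² + 4*M) = 13 + M² + 4*M)
L(c) = √(8 + c)
L(K(5, -3 + 1))*(-44) = √(8 + (13 + (-3 + 1)² + 4*(-3 + 1)))*(-44) = √(8 + (13 + (-2)² + 4*(-2)))*(-44) = √(8 + (13 + 4 - 8))*(-44) = √(8 + 9)*(-44) = √17*(-44) = -44*√17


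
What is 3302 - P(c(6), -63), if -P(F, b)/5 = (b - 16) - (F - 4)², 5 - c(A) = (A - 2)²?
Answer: 1782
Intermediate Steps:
c(A) = 5 - (-2 + A)² (c(A) = 5 - (A - 2)² = 5 - (-2 + A)²)
P(F, b) = 80 - 5*b + 5*(-4 + F)² (P(F, b) = -5*((b - 16) - (F - 4)²) = -5*((-16 + b) - (-4 + F)²) = -5*(-16 + b - (-4 + F)²) = 80 - 5*b + 5*(-4 + F)²)
3302 - P(c(6), -63) = 3302 - (80 - 5*(-63) + 5*(-4 + (5 - (-2 + 6)²))²) = 3302 - (80 + 315 + 5*(-4 + (5 - 1*4²))²) = 3302 - (80 + 315 + 5*(-4 + (5 - 1*16))²) = 3302 - (80 + 315 + 5*(-4 + (5 - 16))²) = 3302 - (80 + 315 + 5*(-4 - 11)²) = 3302 - (80 + 315 + 5*(-15)²) = 3302 - (80 + 315 + 5*225) = 3302 - (80 + 315 + 1125) = 3302 - 1*1520 = 3302 - 1520 = 1782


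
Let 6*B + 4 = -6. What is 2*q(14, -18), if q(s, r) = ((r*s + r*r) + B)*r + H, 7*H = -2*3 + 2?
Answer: -17732/7 ≈ -2533.1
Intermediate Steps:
B = -5/3 (B = -2/3 + (1/6)*(-6) = -2/3 - 1 = -5/3 ≈ -1.6667)
H = -4/7 (H = (-2*3 + 2)/7 = (-6 + 2)/7 = (1/7)*(-4) = -4/7 ≈ -0.57143)
q(s, r) = -4/7 + r*(-5/3 + r**2 + r*s) (q(s, r) = ((r*s + r*r) - 5/3)*r - 4/7 = ((r*s + r**2) - 5/3)*r - 4/7 = ((r**2 + r*s) - 5/3)*r - 4/7 = (-5/3 + r**2 + r*s)*r - 4/7 = r*(-5/3 + r**2 + r*s) - 4/7 = -4/7 + r*(-5/3 + r**2 + r*s))
2*q(14, -18) = 2*(-4/7 + (-18)**3 - 5/3*(-18) + 14*(-18)**2) = 2*(-4/7 - 5832 + 30 + 14*324) = 2*(-4/7 - 5832 + 30 + 4536) = 2*(-8866/7) = -17732/7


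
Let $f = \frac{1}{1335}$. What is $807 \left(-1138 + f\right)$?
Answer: $- \frac{408672601}{445} \approx -9.1837 \cdot 10^{5}$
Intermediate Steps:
$f = \frac{1}{1335} \approx 0.00074906$
$807 \left(-1138 + f\right) = 807 \left(-1138 + \frac{1}{1335}\right) = 807 \left(- \frac{1519229}{1335}\right) = - \frac{408672601}{445}$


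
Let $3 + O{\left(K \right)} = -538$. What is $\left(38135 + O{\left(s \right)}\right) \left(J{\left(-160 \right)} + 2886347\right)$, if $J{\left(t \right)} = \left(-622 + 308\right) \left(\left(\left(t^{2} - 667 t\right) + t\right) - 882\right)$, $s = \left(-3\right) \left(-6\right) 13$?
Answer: $-1441163922330$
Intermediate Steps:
$s = 234$ ($s = 18 \cdot 13 = 234$)
$O{\left(K \right)} = -541$ ($O{\left(K \right)} = -3 - 538 = -541$)
$J{\left(t \right)} = 276948 - 314 t^{2} + 209124 t$ ($J{\left(t \right)} = - 314 \left(\left(t^{2} - 666 t\right) - 882\right) = - 314 \left(-882 + t^{2} - 666 t\right) = 276948 - 314 t^{2} + 209124 t$)
$\left(38135 + O{\left(s \right)}\right) \left(J{\left(-160 \right)} + 2886347\right) = \left(38135 - 541\right) \left(\left(276948 - 314 \left(-160\right)^{2} + 209124 \left(-160\right)\right) + 2886347\right) = 37594 \left(\left(276948 - 8038400 - 33459840\right) + 2886347\right) = 37594 \left(-41221292 + 2886347\right) = 37594 \left(-38334945\right) = -1441163922330$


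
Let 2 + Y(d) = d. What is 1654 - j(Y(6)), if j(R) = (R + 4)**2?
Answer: 1590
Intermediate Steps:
Y(d) = -2 + d
j(R) = (4 + R)**2
1654 - j(Y(6)) = 1654 - (4 + (-2 + 6))**2 = 1654 - (4 + 4)**2 = 1654 - 1*8**2 = 1654 - 1*64 = 1654 - 64 = 1590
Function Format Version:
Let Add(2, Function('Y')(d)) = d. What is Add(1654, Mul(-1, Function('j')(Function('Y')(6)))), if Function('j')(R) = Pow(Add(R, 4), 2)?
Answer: 1590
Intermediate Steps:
Function('Y')(d) = Add(-2, d)
Function('j')(R) = Pow(Add(4, R), 2)
Add(1654, Mul(-1, Function('j')(Function('Y')(6)))) = Add(1654, Mul(-1, Pow(Add(4, Add(-2, 6)), 2))) = Add(1654, Mul(-1, Pow(Add(4, 4), 2))) = Add(1654, Mul(-1, Pow(8, 2))) = Add(1654, Mul(-1, 64)) = Add(1654, -64) = 1590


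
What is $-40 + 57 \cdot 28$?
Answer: $1556$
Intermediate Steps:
$-40 + 57 \cdot 28 = -40 + 1596 = 1556$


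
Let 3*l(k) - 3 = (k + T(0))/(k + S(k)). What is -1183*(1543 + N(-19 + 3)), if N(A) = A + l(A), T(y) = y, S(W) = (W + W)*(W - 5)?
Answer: -222336569/123 ≈ -1.8076e+6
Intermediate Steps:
S(W) = 2*W*(-5 + W) (S(W) = (2*W)*(-5 + W) = 2*W*(-5 + W))
l(k) = 1 + k/(3*(k + 2*k*(-5 + k))) (l(k) = 1 + ((k + 0)/(k + 2*k*(-5 + k)))/3 = 1 + (k/(k + 2*k*(-5 + k)))/3 = 1 + k/(3*(k + 2*k*(-5 + k))))
N(A) = A + 2*(-13 + 3*A)/(3*(-9 + 2*A))
-1183*(1543 + N(-19 + 3)) = -1183*(1543 + (-26 - 21*(-19 + 3) + 6*(-19 + 3)**2)/(3*(-9 + 2*(-19 + 3)))) = -1183*(1543 + (-26 - 21*(-16) + 6*(-16)**2)/(3*(-9 + 2*(-16)))) = -1183*(1543 + (-26 + 336 + 6*256)/(3*(-9 - 32))) = -1183*(1543 + (1/3)*(-26 + 336 + 1536)/(-41)) = -1183*(1543 + (1/3)*(-1/41)*1846) = -1183*(1543 - 1846/123) = -1183*187943/123 = -222336569/123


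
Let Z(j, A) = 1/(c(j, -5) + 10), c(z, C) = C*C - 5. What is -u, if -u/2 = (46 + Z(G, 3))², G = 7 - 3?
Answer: 1907161/450 ≈ 4238.1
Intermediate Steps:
c(z, C) = -5 + C² (c(z, C) = C² - 5 = -5 + C²)
G = 4
Z(j, A) = 1/30 (Z(j, A) = 1/((-5 + (-5)²) + 10) = 1/((-5 + 25) + 10) = 1/(20 + 10) = 1/30)
u = -1907161/450 (u = -2*(46 + 1/30)² = -2*(1381/30)² = -2*1907161/900 = -1907161/450 ≈ -4238.1)
-u = -1*(-1907161/450) = 1907161/450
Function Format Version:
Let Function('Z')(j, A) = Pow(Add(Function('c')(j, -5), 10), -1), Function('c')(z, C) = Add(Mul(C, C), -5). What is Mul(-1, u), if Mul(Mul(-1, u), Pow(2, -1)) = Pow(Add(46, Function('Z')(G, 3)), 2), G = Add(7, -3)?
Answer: Rational(1907161, 450) ≈ 4238.1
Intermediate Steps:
Function('c')(z, C) = Add(-5, Pow(C, 2)) (Function('c')(z, C) = Add(Pow(C, 2), -5) = Add(-5, Pow(C, 2)))
G = 4
Function('Z')(j, A) = Rational(1, 30) (Function('Z')(j, A) = Pow(Add(Add(-5, Pow(-5, 2)), 10), -1) = Pow(Add(Add(-5, 25), 10), -1) = Pow(Add(20, 10), -1) = Pow(30, -1) = Rational(1, 30))
u = Rational(-1907161, 450) (u = Mul(-2, Pow(Add(46, Rational(1, 30)), 2)) = Mul(-2, Pow(Rational(1381, 30), 2)) = Mul(-2, Rational(1907161, 900)) = Rational(-1907161, 450) ≈ -4238.1)
Mul(-1, u) = Mul(-1, Rational(-1907161, 450)) = Rational(1907161, 450)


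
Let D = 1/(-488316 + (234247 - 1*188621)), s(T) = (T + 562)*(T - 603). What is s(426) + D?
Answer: -77415856441/442690 ≈ -1.7488e+5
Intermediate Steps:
s(T) = (-603 + T)*(562 + T) (s(T) = (562 + T)*(-603 + T) = (-603 + T)*(562 + T))
D = -1/442690 (D = 1/(-488316 + (234247 - 188621)) = 1/(-488316 + 45626) = 1/(-442690) = -1/442690 ≈ -2.2589e-6)
s(426) + D = (-338886 + 426² - 41*426) - 1/442690 = (-338886 + 181476 - 17466) - 1/442690 = -174876 - 1/442690 = -77415856441/442690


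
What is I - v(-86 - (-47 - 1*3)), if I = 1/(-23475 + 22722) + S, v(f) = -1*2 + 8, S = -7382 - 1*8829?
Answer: -12211402/753 ≈ -16217.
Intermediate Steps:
S = -16211 (S = -7382 - 8829 = -16211)
v(f) = 6 (v(f) = -2 + 8 = 6)
I = -12206884/753 (I = 1/(-23475 + 22722) - 16211 = 1/(-753) - 16211 = -1/753 - 16211 = -12206884/753 ≈ -16211.)
I - v(-86 - (-47 - 1*3)) = -12206884/753 - 1*6 = -12206884/753 - 6 = -12211402/753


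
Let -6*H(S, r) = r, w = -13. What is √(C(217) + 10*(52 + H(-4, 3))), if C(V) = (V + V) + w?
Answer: 6*√26 ≈ 30.594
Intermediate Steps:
H(S, r) = -r/6
C(V) = -13 + 2*V (C(V) = (V + V) - 13 = 2*V - 13 = -13 + 2*V)
√(C(217) + 10*(52 + H(-4, 3))) = √((-13 + 2*217) + 10*(52 - ⅙*3)) = √((-13 + 434) + 10*(52 - ½)) = √(421 + 10*(103/2)) = √(421 + 515) = √936 = 6*√26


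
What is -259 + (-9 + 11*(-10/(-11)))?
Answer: -258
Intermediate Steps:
-259 + (-9 + 11*(-10/(-11))) = -259 + (-9 + 11*(-10*(-1/11))) = -259 + (-9 + 11*(10/11)) = -259 + (-9 + 10) = -259 + 1 = -258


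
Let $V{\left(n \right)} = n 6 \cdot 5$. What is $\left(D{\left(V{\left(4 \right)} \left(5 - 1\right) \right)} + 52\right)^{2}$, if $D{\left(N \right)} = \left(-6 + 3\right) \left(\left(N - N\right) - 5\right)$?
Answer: $4489$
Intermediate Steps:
$V{\left(n \right)} = 30 n$ ($V{\left(n \right)} = 6 n 5 = 30 n$)
$D{\left(N \right)} = 15$ ($D{\left(N \right)} = - 3 \left(0 - 5\right) = \left(-3\right) \left(-5\right) = 15$)
$\left(D{\left(V{\left(4 \right)} \left(5 - 1\right) \right)} + 52\right)^{2} = \left(15 + 52\right)^{2} = 67^{2} = 4489$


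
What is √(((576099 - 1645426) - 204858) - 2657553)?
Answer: I*√3931738 ≈ 1982.9*I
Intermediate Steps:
√(((576099 - 1645426) - 204858) - 2657553) = √((-1069327 - 204858) - 2657553) = √(-1274185 - 2657553) = √(-3931738) = I*√3931738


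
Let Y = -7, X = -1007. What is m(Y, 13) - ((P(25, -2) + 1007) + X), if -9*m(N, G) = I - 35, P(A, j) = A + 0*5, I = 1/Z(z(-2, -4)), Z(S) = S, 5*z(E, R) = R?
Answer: -755/36 ≈ -20.972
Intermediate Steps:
z(E, R) = R/5
I = -5/4 (I = 1/((⅕)*(-4)) = 1/(-⅘) = -5/4 ≈ -1.2500)
P(A, j) = A (P(A, j) = A + 0 = A)
m(N, G) = 145/36 (m(N, G) = -(-5/4 - 35)/9 = -⅑*(-145/4) = 145/36)
m(Y, 13) - ((P(25, -2) + 1007) + X) = 145/36 - ((25 + 1007) - 1007) = 145/36 - (1032 - 1007) = 145/36 - 1*25 = 145/36 - 25 = -755/36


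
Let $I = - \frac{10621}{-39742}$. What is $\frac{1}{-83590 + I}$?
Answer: $- \frac{39742}{3322023159} \approx -1.1963 \cdot 10^{-5}$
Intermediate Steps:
$I = \frac{10621}{39742}$ ($I = \left(-10621\right) \left(- \frac{1}{39742}\right) = \frac{10621}{39742} \approx 0.26725$)
$\frac{1}{-83590 + I} = \frac{1}{-83590 + \frac{10621}{39742}} = \frac{1}{- \frac{3322023159}{39742}} = - \frac{39742}{3322023159}$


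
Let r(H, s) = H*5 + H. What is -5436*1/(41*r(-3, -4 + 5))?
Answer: 302/41 ≈ 7.3659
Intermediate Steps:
r(H, s) = 6*H (r(H, s) = 5*H + H = 6*H)
-5436*1/(41*r(-3, -4 + 5)) = -5436/(41*(6*(-3))) = -5436/(41*(-18)) = -5436/(-738) = -5436*(-1/738) = 302/41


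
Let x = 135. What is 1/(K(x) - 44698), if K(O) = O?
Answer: -1/44563 ≈ -2.2440e-5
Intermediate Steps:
1/(K(x) - 44698) = 1/(135 - 44698) = 1/(-44563) = -1/44563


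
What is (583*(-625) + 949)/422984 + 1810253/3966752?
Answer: -84489094675/209734078496 ≈ -0.40284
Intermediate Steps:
(583*(-625) + 949)/422984 + 1810253/3966752 = (-364375 + 949)*(1/422984) + 1810253*(1/3966752) = -363426*1/422984 + 1810253/3966752 = -181713/211492 + 1810253/3966752 = -84489094675/209734078496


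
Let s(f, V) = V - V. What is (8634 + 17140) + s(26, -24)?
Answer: 25774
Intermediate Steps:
s(f, V) = 0
(8634 + 17140) + s(26, -24) = (8634 + 17140) + 0 = 25774 + 0 = 25774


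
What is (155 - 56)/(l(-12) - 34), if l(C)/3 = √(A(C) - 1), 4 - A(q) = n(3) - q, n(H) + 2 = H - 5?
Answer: -3366/1201 - 297*I*√5/1201 ≈ -2.8027 - 0.55297*I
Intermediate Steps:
n(H) = -7 + H (n(H) = -2 + (H - 5) = -2 + (-5 + H) = -7 + H)
A(q) = 8 + q (A(q) = 4 - ((-7 + 3) - q) = 4 - (-4 - q) = 4 + (4 + q) = 8 + q)
l(C) = 3*√(7 + C) (l(C) = 3*√((8 + C) - 1) = 3*√(7 + C))
(155 - 56)/(l(-12) - 34) = (155 - 56)/(3*√(7 - 12) - 34) = 99/(3*√(-5) - 34) = 99/(3*(I*√5) - 34) = 99/(3*I*√5 - 34) = 99/(-34 + 3*I*√5)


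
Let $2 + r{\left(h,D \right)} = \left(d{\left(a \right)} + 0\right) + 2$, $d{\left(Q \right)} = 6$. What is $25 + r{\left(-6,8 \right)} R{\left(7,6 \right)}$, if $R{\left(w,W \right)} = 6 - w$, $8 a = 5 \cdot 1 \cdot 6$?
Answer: $19$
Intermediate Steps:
$a = \frac{15}{4}$ ($a = \frac{5 \cdot 1 \cdot 6}{8} = \frac{5 \cdot 6}{8} = \frac{1}{8} \cdot 30 = \frac{15}{4} \approx 3.75$)
$r{\left(h,D \right)} = 6$ ($r{\left(h,D \right)} = -2 + \left(\left(6 + 0\right) + 2\right) = -2 + \left(6 + 2\right) = -2 + 8 = 6$)
$25 + r{\left(-6,8 \right)} R{\left(7,6 \right)} = 25 + 6 \left(6 - 7\right) = 25 + 6 \left(-1\right) = 25 - 6 = 19$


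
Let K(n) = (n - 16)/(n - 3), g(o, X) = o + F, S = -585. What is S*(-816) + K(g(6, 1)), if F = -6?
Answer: 1432096/3 ≈ 4.7737e+5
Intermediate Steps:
g(o, X) = -6 + o (g(o, X) = o - 6 = -6 + o)
K(n) = (-16 + n)/(-3 + n)
S*(-816) + K(g(6, 1)) = -585*(-816) + (-16 + (-6 + 6))/(-3 + (-6 + 6)) = 477360 + (-16 + 0)/(-3 + 0) = 477360 - 16/(-3) = 477360 - ⅓*(-16) = 477360 + 16/3 = 1432096/3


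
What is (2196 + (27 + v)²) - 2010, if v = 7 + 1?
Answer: 1411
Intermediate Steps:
v = 8
(2196 + (27 + v)²) - 2010 = (2196 + (27 + 8)²) - 2010 = (2196 + 35²) - 2010 = (2196 + 1225) - 2010 = 3421 - 2010 = 1411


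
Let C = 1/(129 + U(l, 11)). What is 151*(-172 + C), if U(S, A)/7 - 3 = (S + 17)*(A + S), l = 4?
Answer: -61163909/2355 ≈ -25972.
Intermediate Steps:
U(S, A) = 21 + 7*(17 + S)*(A + S) (U(S, A) = 21 + 7*((S + 17)*(A + S)) = 21 + 7*((17 + S)*(A + S)) = 21 + 7*(17 + S)*(A + S))
C = 1/2355 (C = 1/(129 + (21 + 7*4² + 119*11 + 119*4 + 7*11*4)) = 1/(129 + (21 + 7*16 + 1309 + 476 + 308)) = 1/(129 + (21 + 112 + 1309 + 476 + 308)) = 1/(129 + 2226) = 1/2355 ≈ 0.00042463)
151*(-172 + C) = 151*(-172 + 1/2355) = 151*(-405059/2355) = -61163909/2355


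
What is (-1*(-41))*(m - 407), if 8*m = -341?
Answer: -147477/8 ≈ -18435.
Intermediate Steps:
m = -341/8 (m = (1/8)*(-341) = -341/8 ≈ -42.625)
(-1*(-41))*(m - 407) = (-1*(-41))*(-341/8 - 407) = 41*(-3597/8) = -147477/8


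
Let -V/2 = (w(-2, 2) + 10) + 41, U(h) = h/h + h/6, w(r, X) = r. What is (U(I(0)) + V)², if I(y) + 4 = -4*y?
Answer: 85849/9 ≈ 9538.8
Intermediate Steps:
I(y) = -4 - 4*y
U(h) = 1 + h/6 (U(h) = 1 + h*(⅙) = 1 + h/6)
V = -98 (V = -2*((-2 + 10) + 41) = -2*(8 + 41) = -2*49 = -98)
(U(I(0)) + V)² = ((1 + (-4 - 4*0)/6) - 98)² = ((1 + (-4 + 0)/6) - 98)² = ((1 + (⅙)*(-4)) - 98)² = ((1 - ⅔) - 98)² = (⅓ - 98)² = (-293/3)² = 85849/9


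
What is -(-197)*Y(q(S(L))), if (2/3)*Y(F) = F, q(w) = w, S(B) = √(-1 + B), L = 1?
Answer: 0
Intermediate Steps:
Y(F) = 3*F/2
-(-197)*Y(q(S(L))) = -(-197)*3*√(-1 + 1)/2 = -(-197)*3*√0/2 = -(-197)*(3/2)*0 = -(-197)*0 = -197*0 = 0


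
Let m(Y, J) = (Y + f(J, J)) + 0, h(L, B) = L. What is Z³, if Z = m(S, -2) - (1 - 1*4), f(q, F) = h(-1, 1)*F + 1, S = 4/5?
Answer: 39304/125 ≈ 314.43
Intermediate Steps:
S = ⅘ (S = 4*(⅕) = ⅘ ≈ 0.80000)
f(q, F) = 1 - F (f(q, F) = -F + 1 = 1 - F)
m(Y, J) = 1 + Y - J (m(Y, J) = (Y + (1 - J)) + 0 = (1 + Y - J) + 0 = 1 + Y - J)
Z = 34/5 (Z = (1 + ⅘ - 1*(-2)) - (1 - 1*4) = (1 + ⅘ + 2) - (1 - 4) = 19/5 - 1*(-3) = 19/5 + 3 = 34/5 ≈ 6.8000)
Z³ = (34/5)³ = 39304/125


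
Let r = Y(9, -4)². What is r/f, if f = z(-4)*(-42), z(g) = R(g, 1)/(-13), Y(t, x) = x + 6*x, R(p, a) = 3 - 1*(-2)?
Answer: 728/15 ≈ 48.533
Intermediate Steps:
R(p, a) = 5 (R(p, a) = 3 + 2 = 5)
Y(t, x) = 7*x
z(g) = -5/13 (z(g) = 5/(-13) = 5*(-1/13) = -5/13)
f = 210/13 (f = -5/13*(-42) = 210/13 ≈ 16.154)
r = 784 (r = (7*(-4))² = (-28)² = 784)
r/f = 784/(210/13) = 784*(13/210) = 728/15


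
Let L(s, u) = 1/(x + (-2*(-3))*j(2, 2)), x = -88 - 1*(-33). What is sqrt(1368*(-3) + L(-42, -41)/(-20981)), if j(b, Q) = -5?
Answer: I*sqrt(13052616285172015)/1783385 ≈ 64.063*I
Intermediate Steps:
x = -55 (x = -88 + 33 = -55)
L(s, u) = -1/85 (L(s, u) = 1/(-55 - 2*(-3)*(-5)) = 1/(-55 + 6*(-5)) = 1/(-55 - 30) = 1/(-85) = -1/85)
sqrt(1368*(-3) + L(-42, -41)/(-20981)) = sqrt(1368*(-3) - 1/85/(-20981)) = sqrt(-4104 - 1/85*(-1/20981)) = sqrt(-4104 + 1/1783385) = sqrt(-7319012039/1783385) = I*sqrt(13052616285172015)/1783385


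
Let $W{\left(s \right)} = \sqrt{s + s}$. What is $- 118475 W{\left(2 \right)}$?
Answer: $-236950$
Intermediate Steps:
$W{\left(s \right)} = \sqrt{2} \sqrt{s}$ ($W{\left(s \right)} = \sqrt{2 s} = \sqrt{2} \sqrt{s}$)
$- 118475 W{\left(2 \right)} = - 118475 \sqrt{2} \sqrt{2} = \left(-118475\right) 2 = -236950$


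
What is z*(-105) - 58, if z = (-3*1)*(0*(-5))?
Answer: -58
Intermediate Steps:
z = 0 (z = -3*0 = 0)
z*(-105) - 58 = 0*(-105) - 58 = 0 - 58 = -58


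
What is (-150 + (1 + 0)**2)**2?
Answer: 22201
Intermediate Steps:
(-150 + (1 + 0)**2)**2 = (-150 + 1**2)**2 = (-150 + 1)**2 = (-149)**2 = 22201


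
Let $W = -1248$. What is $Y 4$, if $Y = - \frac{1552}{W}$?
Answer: $\frac{194}{39} \approx 4.9744$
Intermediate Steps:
$Y = \frac{97}{78}$ ($Y = - \frac{1552}{-1248} = \left(-1552\right) \left(- \frac{1}{1248}\right) = \frac{97}{78} \approx 1.2436$)
$Y 4 = \frac{97}{78} \cdot 4 = \frac{194}{39}$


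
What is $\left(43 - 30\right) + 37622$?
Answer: $37635$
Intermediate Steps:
$\left(43 - 30\right) + 37622 = 13 + 37622 = 37635$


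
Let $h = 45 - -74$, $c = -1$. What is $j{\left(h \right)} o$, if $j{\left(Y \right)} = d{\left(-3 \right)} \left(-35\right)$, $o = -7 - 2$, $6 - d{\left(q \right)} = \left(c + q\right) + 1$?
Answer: $2835$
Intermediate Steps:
$h = 119$ ($h = 45 + 74 = 119$)
$d{\left(q \right)} = 6 - q$ ($d{\left(q \right)} = 6 - \left(\left(-1 + q\right) + 1\right) = 6 - q$)
$o = -9$ ($o = -7 - 2 = -9$)
$j{\left(Y \right)} = -315$ ($j{\left(Y \right)} = \left(6 - -3\right) \left(-35\right) = \left(6 + 3\right) \left(-35\right) = 9 \left(-35\right) = -315$)
$j{\left(h \right)} o = \left(-315\right) \left(-9\right) = 2835$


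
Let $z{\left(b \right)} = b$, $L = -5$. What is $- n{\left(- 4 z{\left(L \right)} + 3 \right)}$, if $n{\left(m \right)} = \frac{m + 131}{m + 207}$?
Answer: $- \frac{77}{115} \approx -0.66957$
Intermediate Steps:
$n{\left(m \right)} = \frac{131 + m}{207 + m}$
$- n{\left(- 4 z{\left(L \right)} + 3 \right)} = - \frac{131 + \left(\left(-4\right) \left(-5\right) + 3\right)}{207 + \left(\left(-4\right) \left(-5\right) + 3\right)} = - \frac{131 + \left(20 + 3\right)}{207 + \left(20 + 3\right)} = - \frac{131 + 23}{207 + 23} = - \frac{154}{230} = \left(-1\right) \frac{77}{115} = - \frac{77}{115}$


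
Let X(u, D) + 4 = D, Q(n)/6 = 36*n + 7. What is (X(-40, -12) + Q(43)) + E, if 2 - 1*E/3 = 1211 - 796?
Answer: 8075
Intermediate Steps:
Q(n) = 42 + 216*n (Q(n) = 6*(36*n + 7) = 6*(7 + 36*n) = 42 + 216*n)
X(u, D) = -4 + D
E = -1239 (E = 6 - 3*(1211 - 796) = 6 - 3*415 = 6 - 1245 = -1239)
(X(-40, -12) + Q(43)) + E = ((-4 - 12) + (42 + 216*43)) - 1239 = (-16 + (42 + 9288)) - 1239 = (-16 + 9330) - 1239 = 9314 - 1239 = 8075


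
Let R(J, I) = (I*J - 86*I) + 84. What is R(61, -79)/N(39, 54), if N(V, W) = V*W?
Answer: 2059/2106 ≈ 0.97768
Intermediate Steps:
R(J, I) = 84 - 86*I + I*J (R(J, I) = (-86*I + I*J) + 84 = 84 - 86*I + I*J)
R(61, -79)/N(39, 54) = (84 - 86*(-79) - 79*61)/((39*54)) = (84 + 6794 - 4819)/2106 = 2059*(1/2106) = 2059/2106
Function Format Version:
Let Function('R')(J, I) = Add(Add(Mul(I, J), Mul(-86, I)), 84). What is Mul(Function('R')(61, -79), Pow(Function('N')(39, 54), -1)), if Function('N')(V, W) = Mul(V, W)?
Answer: Rational(2059, 2106) ≈ 0.97768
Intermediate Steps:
Function('R')(J, I) = Add(84, Mul(-86, I), Mul(I, J)) (Function('R')(J, I) = Add(Add(Mul(-86, I), Mul(I, J)), 84) = Add(84, Mul(-86, I), Mul(I, J)))
Mul(Function('R')(61, -79), Pow(Function('N')(39, 54), -1)) = Mul(Add(84, Mul(-86, -79), Mul(-79, 61)), Pow(Mul(39, 54), -1)) = Mul(Add(84, 6794, -4819), Pow(2106, -1)) = Mul(2059, Rational(1, 2106)) = Rational(2059, 2106)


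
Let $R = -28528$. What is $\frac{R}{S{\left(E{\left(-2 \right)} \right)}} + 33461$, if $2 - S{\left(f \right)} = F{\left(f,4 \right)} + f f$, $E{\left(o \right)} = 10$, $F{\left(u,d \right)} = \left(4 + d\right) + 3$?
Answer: $\frac{3675777}{109} \approx 33723.0$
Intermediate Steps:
$F{\left(u,d \right)} = 7 + d$
$S{\left(f \right)} = -9 - f^{2}$ ($S{\left(f \right)} = 2 - \left(\left(7 + 4\right) + f f\right) = 2 - \left(11 + f^{2}\right) = -9 - f^{2}$)
$\frac{R}{S{\left(E{\left(-2 \right)} \right)}} + 33461 = - \frac{28528}{-9 - 10^{2}} + 33461 = - \frac{28528}{-9 - 100} + 33461 = - \frac{28528}{-109} + 33461 = \left(-28528\right) \left(- \frac{1}{109}\right) + 33461 = \frac{28528}{109} + 33461 = \frac{3675777}{109}$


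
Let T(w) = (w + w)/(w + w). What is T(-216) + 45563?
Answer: 45564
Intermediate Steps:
T(w) = 1 (T(w) = (2*w)/((2*w)) = (2*w)*(1/(2*w)) = 1)
T(-216) + 45563 = 1 + 45563 = 45564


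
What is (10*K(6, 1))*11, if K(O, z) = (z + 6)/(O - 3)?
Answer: 770/3 ≈ 256.67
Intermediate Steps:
K(O, z) = (6 + z)/(-3 + O)
(10*K(6, 1))*11 = (10*((6 + 1)/(-3 + 6)))*11 = (10*(7/3))*11 = (70/3)*11 = 770/3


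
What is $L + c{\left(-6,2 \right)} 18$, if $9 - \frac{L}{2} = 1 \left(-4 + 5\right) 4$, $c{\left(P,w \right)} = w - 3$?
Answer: $-8$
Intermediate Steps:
$c{\left(P,w \right)} = -3 + w$
$L = 10$ ($L = 18 - 2 \cdot 1 \left(-4 + 5\right) 4 = 18 - 2 \cdot 1 \cdot 1 \cdot 4 = 18 - 2 \cdot 1 \cdot 4 = 18 - 8 = 10$)
$L + c{\left(-6,2 \right)} 18 = 10 + \left(-3 + 2\right) 18 = 10 - 18 = -8$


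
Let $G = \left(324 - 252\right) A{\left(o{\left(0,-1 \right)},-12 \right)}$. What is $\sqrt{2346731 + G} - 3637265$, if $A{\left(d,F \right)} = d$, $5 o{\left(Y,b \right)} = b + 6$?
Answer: $-3637265 + \sqrt{2346803} \approx -3.6357 \cdot 10^{6}$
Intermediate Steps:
$o{\left(Y,b \right)} = \frac{6}{5} + \frac{b}{5}$ ($o{\left(Y,b \right)} = \frac{b + 6}{5} = \frac{6 + b}{5} = \frac{6}{5} + \frac{b}{5}$)
$G = 72$ ($G = \left(324 - 252\right) \left(\frac{6}{5} + \frac{1}{5} \left(-1\right)\right) = 72 \left(\frac{6}{5} - \frac{1}{5}\right) = 72 \cdot 1 = 72$)
$\sqrt{2346731 + G} - 3637265 = \sqrt{2346731 + 72} - 3637265 = \sqrt{2346803} - 3637265 = -3637265 + \sqrt{2346803}$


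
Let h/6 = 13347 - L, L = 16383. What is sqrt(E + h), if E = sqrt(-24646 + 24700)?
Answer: sqrt(-18216 + 3*sqrt(6)) ≈ 134.94*I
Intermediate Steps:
E = 3*sqrt(6) (E = sqrt(54) = 3*sqrt(6) ≈ 7.3485)
h = -18216 (h = 6*(13347 - 1*16383) = 6*(13347 - 16383) = 6*(-3036) = -18216)
sqrt(E + h) = sqrt(3*sqrt(6) - 18216) = sqrt(-18216 + 3*sqrt(6))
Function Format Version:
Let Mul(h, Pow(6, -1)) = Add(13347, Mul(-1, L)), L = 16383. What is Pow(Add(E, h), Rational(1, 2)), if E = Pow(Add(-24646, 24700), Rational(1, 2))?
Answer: Pow(Add(-18216, Mul(3, Pow(6, Rational(1, 2)))), Rational(1, 2)) ≈ Mul(134.94, I)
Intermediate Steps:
E = Mul(3, Pow(6, Rational(1, 2))) (E = Pow(54, Rational(1, 2)) = Mul(3, Pow(6, Rational(1, 2))) ≈ 7.3485)
h = -18216 (h = Mul(6, Add(13347, Mul(-1, 16383))) = Mul(6, Add(13347, -16383)) = Mul(6, -3036) = -18216)
Pow(Add(E, h), Rational(1, 2)) = Pow(Add(Mul(3, Pow(6, Rational(1, 2))), -18216), Rational(1, 2)) = Pow(Add(-18216, Mul(3, Pow(6, Rational(1, 2)))), Rational(1, 2))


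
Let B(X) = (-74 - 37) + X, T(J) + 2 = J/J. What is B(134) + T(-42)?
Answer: 22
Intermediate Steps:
T(J) = -1 (T(J) = -2 + J/J = -2 + 1 = -1)
B(X) = -111 + X
B(134) + T(-42) = (-111 + 134) - 1 = 23 - 1 = 22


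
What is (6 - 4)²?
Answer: 4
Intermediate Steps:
(6 - 4)² = 2² = 4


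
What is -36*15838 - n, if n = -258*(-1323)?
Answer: -911502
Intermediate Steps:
n = 341334
-36*15838 - n = -36*15838 - 1*341334 = -570168 - 341334 = -911502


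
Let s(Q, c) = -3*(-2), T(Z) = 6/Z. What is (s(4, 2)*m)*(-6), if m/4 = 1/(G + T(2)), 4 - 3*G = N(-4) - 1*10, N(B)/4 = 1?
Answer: -432/19 ≈ -22.737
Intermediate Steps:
N(B) = 4 (N(B) = 4*1 = 4)
G = 10/3 (G = 4/3 - (4 - 1*10)/3 = 4/3 - (4 - 10)/3 = 4/3 - ⅓*(-6) = 4/3 + 2 = 10/3 ≈ 3.3333)
s(Q, c) = 6
m = 12/19 (m = 4/(10/3 + 6/2) = 4/(10/3 + 6*(½)) = 4/(10/3 + 3) = 4/(19/3) = 4*(3/19) = 12/19 ≈ 0.63158)
(s(4, 2)*m)*(-6) = (6*(12/19))*(-6) = (72/19)*(-6) = -432/19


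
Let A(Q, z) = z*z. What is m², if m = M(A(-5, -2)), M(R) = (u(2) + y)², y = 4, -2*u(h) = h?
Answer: 81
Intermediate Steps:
u(h) = -h/2
A(Q, z) = z²
M(R) = 9 (M(R) = (-½*2 + 4)² = (-1 + 4)² = 3² = 9)
m = 9
m² = 9² = 81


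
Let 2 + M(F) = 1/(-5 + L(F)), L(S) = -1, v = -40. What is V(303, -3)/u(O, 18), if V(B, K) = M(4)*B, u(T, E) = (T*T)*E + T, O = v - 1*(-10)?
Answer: -1313/32340 ≈ -0.040600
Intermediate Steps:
O = -30 (O = -40 - 1*(-10) = -40 + 10 = -30)
u(T, E) = T + E*T² (u(T, E) = T²*E + T = E*T² + T = T + E*T²)
M(F) = -13/6 (M(F) = -2 + 1/(-5 - 1) = -2 + 1/(-6) = -2 - ⅙ = -13/6)
V(B, K) = -13*B/6
V(303, -3)/u(O, 18) = (-13/6*303)/((-30*(1 + 18*(-30)))) = -1313*(-1/(30*(1 - 540)))/2 = -1313/(2*((-30*(-539)))) = -1313/2/16170 = -1313/2*1/16170 = -1313/32340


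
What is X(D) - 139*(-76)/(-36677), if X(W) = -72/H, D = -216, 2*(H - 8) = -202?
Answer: 552764/1136987 ≈ 0.48617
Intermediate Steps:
H = -93 (H = 8 + (½)*(-202) = 8 - 101 = -93)
X(W) = 24/31 (X(W) = -72/(-93) = -72*(-1/93) = 24/31)
X(D) - 139*(-76)/(-36677) = 24/31 - 139*(-76)/(-36677) = 24/31 - (-10564)*(-1)/36677 = 24/31 - 1*10564/36677 = 24/31 - 10564/36677 = 552764/1136987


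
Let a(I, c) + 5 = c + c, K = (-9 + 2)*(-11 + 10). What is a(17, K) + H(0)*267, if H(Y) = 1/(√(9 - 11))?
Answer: 9 - 267*I*√2/2 ≈ 9.0 - 188.8*I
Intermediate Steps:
K = 7 (K = -7*(-1) = 7)
a(I, c) = -5 + 2*c (a(I, c) = -5 + (c + c) = -5 + 2*c)
H(Y) = -I*√2/2 (H(Y) = 1/(√(-2)) = 1/(I*√2) = -I*√2/2)
a(17, K) + H(0)*267 = (-5 + 2*7) - I*√2/2*267 = (-5 + 14) - 267*I*√2/2 = 9 - 267*I*√2/2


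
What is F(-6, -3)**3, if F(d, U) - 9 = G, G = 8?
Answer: 4913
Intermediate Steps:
F(d, U) = 17 (F(d, U) = 9 + 8 = 17)
F(-6, -3)**3 = 17**3 = 4913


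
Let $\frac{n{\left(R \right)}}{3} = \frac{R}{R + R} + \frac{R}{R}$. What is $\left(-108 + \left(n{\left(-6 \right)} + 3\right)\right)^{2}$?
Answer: $\frac{40401}{4} \approx 10100.0$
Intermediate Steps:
$n{\left(R \right)} = \frac{9}{2}$ ($n{\left(R \right)} = 3 \left(\frac{R}{R + R} + \frac{R}{R}\right) = 3 \left(\frac{R}{2 R} + 1\right) = 3 \left(R \frac{1}{2 R} + 1\right) = 3 \left(\frac{1}{2} + 1\right) = 3 \cdot \frac{3}{2} = \frac{9}{2}$)
$\left(-108 + \left(n{\left(-6 \right)} + 3\right)\right)^{2} = \left(-108 + \left(\frac{9}{2} + 3\right)\right)^{2} = \left(-108 + \frac{15}{2}\right)^{2} = \left(- \frac{201}{2}\right)^{2} = \frac{40401}{4}$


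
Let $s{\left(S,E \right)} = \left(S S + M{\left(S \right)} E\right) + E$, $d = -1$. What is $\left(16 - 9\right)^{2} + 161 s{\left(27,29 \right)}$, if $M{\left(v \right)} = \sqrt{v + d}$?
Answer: $122087 + 4669 \sqrt{26} \approx 1.4589 \cdot 10^{5}$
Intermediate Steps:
$M{\left(v \right)} = \sqrt{-1 + v}$ ($M{\left(v \right)} = \sqrt{v - 1} = \sqrt{-1 + v}$)
$s{\left(S,E \right)} = E + S^{2} + E \sqrt{-1 + S}$ ($s{\left(S,E \right)} = \left(S S + \sqrt{-1 + S} E\right) + E = \left(S^{2} + E \sqrt{-1 + S}\right) + E = E + S^{2} + E \sqrt{-1 + S}$)
$\left(16 - 9\right)^{2} + 161 s{\left(27,29 \right)} = \left(16 - 9\right)^{2} + 161 \left(29 + 27^{2} + 29 \sqrt{-1 + 27}\right) = 7^{2} + 161 \left(29 + 729 + 29 \sqrt{26}\right) = 49 + 161 \left(758 + 29 \sqrt{26}\right) = 49 + \left(122038 + 4669 \sqrt{26}\right) = 122087 + 4669 \sqrt{26}$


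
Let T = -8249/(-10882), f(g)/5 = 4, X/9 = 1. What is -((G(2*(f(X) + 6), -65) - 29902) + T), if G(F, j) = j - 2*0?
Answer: 326092645/10882 ≈ 29966.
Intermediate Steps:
X = 9 (X = 9*1 = 9)
f(g) = 20 (f(g) = 5*4 = 20)
T = 8249/10882 (T = -8249*(-1/10882) = 8249/10882 ≈ 0.75804)
G(F, j) = j (G(F, j) = j + 0 = j)
-((G(2*(f(X) + 6), -65) - 29902) + T) = -((-65 - 29902) + 8249/10882) = -(-29967 + 8249/10882) = -1*(-326092645/10882) = 326092645/10882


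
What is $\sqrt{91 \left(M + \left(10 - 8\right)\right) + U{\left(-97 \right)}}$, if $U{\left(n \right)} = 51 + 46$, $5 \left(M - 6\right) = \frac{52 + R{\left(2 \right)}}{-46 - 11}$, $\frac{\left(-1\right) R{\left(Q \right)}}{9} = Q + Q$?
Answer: $\frac{\sqrt{66595665}}{285} \approx 28.634$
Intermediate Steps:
$R{\left(Q \right)} = - 18 Q$ ($R{\left(Q \right)} = - 9 \left(Q + Q\right) = - 9 \cdot 2 Q = - 18 Q$)
$M = \frac{1694}{285}$ ($M = 6 + \frac{\left(52 - 36\right) \frac{1}{-46 - 11}}{5} = 6 + \frac{\left(52 - 36\right) \frac{1}{-57}}{5} = 6 + \frac{16 \left(- \frac{1}{57}\right)}{5} = 6 + \frac{1}{5} \left(- \frac{16}{57}\right) = 6 - \frac{16}{285} = \frac{1694}{285} \approx 5.9439$)
$U{\left(n \right)} = 97$
$\sqrt{91 \left(M + \left(10 - 8\right)\right) + U{\left(-97 \right)}} = \sqrt{91 \left(\frac{1694}{285} + \left(10 - 8\right)\right) + 97} = \sqrt{91 \left(\frac{1694}{285} + 2\right) + 97} = \sqrt{91 \cdot \frac{2264}{285} + 97} = \sqrt{\frac{206024}{285} + 97} = \sqrt{\frac{233669}{285}} = \frac{\sqrt{66595665}}{285}$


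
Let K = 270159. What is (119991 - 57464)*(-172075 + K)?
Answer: 6132898268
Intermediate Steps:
(119991 - 57464)*(-172075 + K) = (119991 - 57464)*(-172075 + 270159) = 62527*98084 = 6132898268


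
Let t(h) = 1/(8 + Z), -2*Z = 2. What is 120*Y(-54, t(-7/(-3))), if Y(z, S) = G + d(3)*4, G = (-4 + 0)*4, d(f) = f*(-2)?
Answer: -4800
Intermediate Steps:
d(f) = -2*f
Z = -1 (Z = -1/2*2 = -1)
t(h) = 1/7 (t(h) = 1/(8 - 1) = 1/7)
G = -16 (G = -4*4 = -16)
Y(z, S) = -40 (Y(z, S) = -16 - 2*3*4 = -16 - 6*4 = -16 - 24 = -40)
120*Y(-54, t(-7/(-3))) = 120*(-40) = -4800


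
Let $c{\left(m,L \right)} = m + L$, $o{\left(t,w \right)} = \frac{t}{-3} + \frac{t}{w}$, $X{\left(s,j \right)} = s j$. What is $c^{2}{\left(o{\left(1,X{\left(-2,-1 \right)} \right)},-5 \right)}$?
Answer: $\frac{841}{36} \approx 23.361$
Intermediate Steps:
$X{\left(s,j \right)} = j s$
$o{\left(t,w \right)} = - \frac{t}{3} + \frac{t}{w}$ ($o{\left(t,w \right)} = t \left(- \frac{1}{3}\right) + \frac{t}{w} = - \frac{t}{3} + \frac{t}{w}$)
$c{\left(m,L \right)} = L + m$
$c^{2}{\left(o{\left(1,X{\left(-2,-1 \right)} \right)},-5 \right)} = \left(-5 + \left(\left(- \frac{1}{3}\right) 1 + 1 \frac{1}{\left(-1\right) \left(-2\right)}\right)\right)^{2} = \left(-5 - \left(\frac{1}{3} - \frac{1}{2}\right)\right)^{2} = \left(-5 + \left(- \frac{1}{3} + 1 \cdot \frac{1}{2}\right)\right)^{2} = \left(-5 + \left(- \frac{1}{3} + \frac{1}{2}\right)\right)^{2} = \left(-5 + \frac{1}{6}\right)^{2} = \left(- \frac{29}{6}\right)^{2} = \frac{841}{36}$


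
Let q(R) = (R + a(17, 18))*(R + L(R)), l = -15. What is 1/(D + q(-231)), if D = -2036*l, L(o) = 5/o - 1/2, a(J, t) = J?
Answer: 231/18499781 ≈ 1.2487e-5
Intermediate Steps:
L(o) = -½ + 5/o (L(o) = 5/o - 1*½ = 5/o - ½ = -½ + 5/o)
D = 30540 (D = -2036*(-15) = 30540)
q(R) = (17 + R)*(R + (10 - R)/(2*R)) (q(R) = (R + 17)*(R + (10 - R)/(2*R)) = (17 + R)*(R + (10 - R)/(2*R)))
1/(D + q(-231)) = 1/(30540 + (-7/2 + (-231)² + 85/(-231) + (33/2)*(-231))) = 1/(30540 + (-7/2 + 53361 + 85*(-1/231) - 7623/2)) = 1/(30540 + (-7/2 + 53361 - 85/231 - 7623/2)) = 1/(30540 + 11445041/231) = 1/(18499781/231) = 231/18499781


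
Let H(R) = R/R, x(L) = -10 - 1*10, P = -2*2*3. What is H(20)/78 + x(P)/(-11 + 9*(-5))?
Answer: 101/273 ≈ 0.36996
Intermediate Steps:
P = -12 (P = -4*3 = -12)
x(L) = -20 (x(L) = -10 - 10 = -20)
H(R) = 1
H(20)/78 + x(P)/(-11 + 9*(-5)) = 1/78 - 20/(-11 + 9*(-5)) = 1*(1/78) - 20/(-11 - 45) = 1/78 - 20/(-56) = 1/78 - 20*(-1/56) = 1/78 + 5/14 = 101/273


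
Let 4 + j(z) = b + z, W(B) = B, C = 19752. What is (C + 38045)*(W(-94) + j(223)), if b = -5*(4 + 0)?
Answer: 6068685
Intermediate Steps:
b = -20 (b = -5*4 = -20)
j(z) = -24 + z (j(z) = -4 + (-20 + z) = -24 + z)
(C + 38045)*(W(-94) + j(223)) = (19752 + 38045)*(-94 + (-24 + 223)) = 57797*(-94 + 199) = 57797*105 = 6068685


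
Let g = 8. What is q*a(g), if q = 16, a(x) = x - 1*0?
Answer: 128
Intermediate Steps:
a(x) = x (a(x) = x + 0 = x)
q*a(g) = 16*8 = 128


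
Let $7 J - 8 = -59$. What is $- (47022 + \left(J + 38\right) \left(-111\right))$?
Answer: $- \frac{305289}{7} \approx -43613.0$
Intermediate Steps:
$J = - \frac{51}{7}$ ($J = \frac{8}{7} + \frac{1}{7} \left(-59\right) = \frac{8}{7} - \frac{59}{7} = - \frac{51}{7} \approx -7.2857$)
$- (47022 + \left(J + 38\right) \left(-111\right)) = - (47022 + \left(- \frac{51}{7} + 38\right) \left(-111\right)) = - (47022 + \frac{215}{7} \left(-111\right)) = - (47022 - \frac{23865}{7}) = \left(-1\right) \frac{305289}{7} = - \frac{305289}{7}$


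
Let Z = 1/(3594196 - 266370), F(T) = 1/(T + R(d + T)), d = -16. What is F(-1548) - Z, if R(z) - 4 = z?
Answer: -1665467/5171441604 ≈ -0.00032205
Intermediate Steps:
R(z) = 4 + z
F(T) = 1/(-12 + 2*T) (F(T) = 1/(T + (4 + (-16 + T))) = 1/(T + (-12 + T)) = 1/(-12 + 2*T))
Z = 1/3327826 ≈ 3.0050e-7
F(-1548) - Z = 1/(2*(-6 - 1548)) - 1*1/3327826 = (½)/(-1554) - 1/3327826 = (½)*(-1/1554) - 1/3327826 = -1/3108 - 1/3327826 = -1665467/5171441604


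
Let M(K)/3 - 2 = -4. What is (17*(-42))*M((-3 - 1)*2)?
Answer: 4284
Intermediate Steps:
M(K) = -6 (M(K) = 6 + 3*(-4) = 6 - 12 = -6)
(17*(-42))*M((-3 - 1)*2) = (17*(-42))*(-6) = -714*(-6) = 4284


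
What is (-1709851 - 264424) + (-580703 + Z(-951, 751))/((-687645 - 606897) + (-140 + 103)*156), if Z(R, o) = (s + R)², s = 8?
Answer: -1283588865448/650157 ≈ -1.9743e+6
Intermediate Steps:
Z(R, o) = (8 + R)²
(-1709851 - 264424) + (-580703 + Z(-951, 751))/((-687645 - 606897) + (-140 + 103)*156) = (-1709851 - 264424) + (-580703 + (8 - 951)²)/((-687645 - 606897) + (-140 + 103)*156) = -1974275 + (-580703 + (-943)²)/(-1294542 - 37*156) = -1974275 + (-580703 + 889249)/(-1294542 - 5772) = -1974275 + 308546/(-1300314) = -1974275 + 308546*(-1/1300314) = -1974275 - 154273/650157 = -1283588865448/650157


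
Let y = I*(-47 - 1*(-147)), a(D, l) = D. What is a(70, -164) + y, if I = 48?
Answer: 4870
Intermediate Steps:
y = 4800 (y = 48*(-47 - 1*(-147)) = 48*(-47 + 147) = 48*100 = 4800)
a(70, -164) + y = 70 + 4800 = 4870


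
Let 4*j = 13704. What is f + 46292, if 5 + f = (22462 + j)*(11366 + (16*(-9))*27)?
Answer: 193636751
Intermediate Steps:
j = 3426 (j = (¼)*13704 = 3426)
f = 193590459 (f = -5 + (22462 + 3426)*(11366 + (16*(-9))*27) = -5 + 25888*(11366 - 144*27) = -5 + 25888*(11366 - 3888) = -5 + 25888*7478 = -5 + 193590464 = 193590459)
f + 46292 = 193590459 + 46292 = 193636751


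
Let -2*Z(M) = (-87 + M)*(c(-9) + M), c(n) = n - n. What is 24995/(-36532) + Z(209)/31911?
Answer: -114851083/105979332 ≈ -1.0837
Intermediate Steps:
c(n) = 0
Z(M) = -M*(-87 + M)/2 (Z(M) = -(-87 + M)*(0 + M)/2 = -(-87 + M)*M/2 = -M*(-87 + M)/2)
24995/(-36532) + Z(209)/31911 = 24995/(-36532) + ((½)*209*(87 - 1*209))/31911 = 24995*(-1/36532) + ((½)*209*(87 - 209))*(1/31911) = -24995/36532 + ((½)*209*(-122))*(1/31911) = -24995/36532 - 12749*1/31911 = -24995/36532 - 1159/2901 = -114851083/105979332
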